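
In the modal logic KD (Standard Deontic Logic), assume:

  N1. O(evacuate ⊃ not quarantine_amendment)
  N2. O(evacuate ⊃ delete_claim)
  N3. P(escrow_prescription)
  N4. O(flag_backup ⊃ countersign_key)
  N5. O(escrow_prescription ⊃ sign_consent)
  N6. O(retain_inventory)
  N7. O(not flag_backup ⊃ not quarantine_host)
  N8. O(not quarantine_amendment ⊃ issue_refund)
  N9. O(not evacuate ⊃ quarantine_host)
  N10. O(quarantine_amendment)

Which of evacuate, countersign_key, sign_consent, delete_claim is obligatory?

countersign_key

Premise 10 states O(quarantine_amendment) outright.
Premise 1 is O(evacuate ⊃ not quarantine_amendment); contrapositively O(quarantine_amendment ⊃ not evacuate). Since O(quarantine_amendment) holds, K gives O(not evacuate).
Applying K to premise 9 (O(not evacuate ⊃ quarantine_host)) and O(not evacuate) yields O(quarantine_host).
The contrapositive of premise 7 (O(not flag_backup ⊃ not quarantine_host)) is O(quarantine_host ⊃ flag_backup), and O(quarantine_host) is already established, so O(flag_backup).
Premise 4 is O(flag_backup ⊃ countersign_key); since O(flag_backup), deontic closure gives O(countersign_key).
So O(countersign_key) holds — countersign_key is obligatory. None of the other listed options is made obligatory by any chain of premises.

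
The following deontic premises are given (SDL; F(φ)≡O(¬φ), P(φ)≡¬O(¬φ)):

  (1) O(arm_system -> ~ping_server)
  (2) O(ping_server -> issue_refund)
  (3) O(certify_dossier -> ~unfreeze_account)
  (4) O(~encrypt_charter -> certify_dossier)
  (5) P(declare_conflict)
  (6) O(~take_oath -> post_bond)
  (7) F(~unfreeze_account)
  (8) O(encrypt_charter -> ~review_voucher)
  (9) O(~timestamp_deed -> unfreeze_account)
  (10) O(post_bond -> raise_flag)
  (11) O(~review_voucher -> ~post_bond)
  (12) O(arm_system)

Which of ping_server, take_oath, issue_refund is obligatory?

take_oath

Premise 7 is F(~unfreeze_account), i.e. O(unfreeze_account).
The contrapositive of premise 3 (O(certify_dossier -> ~unfreeze_account)) is O(unfreeze_account -> ~certify_dossier), and O(unfreeze_account) is already established, so O(~certify_dossier).
Premise 4 is O(~encrypt_charter -> certify_dossier); contrapositively O(~certify_dossier -> encrypt_charter). Since O(~certify_dossier) holds, K gives O(encrypt_charter).
With premise 8, O(encrypt_charter -> ~review_voucher), the K-axiom yields O(~review_voucher).
Applying K to premise 11 (O(~review_voucher -> ~post_bond)) and O(~review_voucher) yields O(~post_bond).
The contrapositive of premise 6 (O(~take_oath -> post_bond)) is O(~post_bond -> take_oath), and O(~post_bond) is already established, so O(take_oath).
So O(take_oath) holds — take_oath is obligatory. None of the other listed options is made obligatory by any chain of premises.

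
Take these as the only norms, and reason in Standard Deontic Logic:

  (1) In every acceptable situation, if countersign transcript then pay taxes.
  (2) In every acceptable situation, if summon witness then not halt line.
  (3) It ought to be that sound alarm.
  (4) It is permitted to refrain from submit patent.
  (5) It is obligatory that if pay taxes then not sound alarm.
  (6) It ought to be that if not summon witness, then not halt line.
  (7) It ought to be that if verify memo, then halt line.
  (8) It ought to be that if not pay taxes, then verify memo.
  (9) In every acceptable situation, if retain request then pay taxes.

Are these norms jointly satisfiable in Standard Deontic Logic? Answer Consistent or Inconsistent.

By case analysis on summon_witness: premise 2 gives O(summon_witness → ¬halt_line) and premise 6 gives O(¬summon_witness → ¬halt_line), so O(¬halt_line) either way.
The contrapositive of premise 7 (O(verify_memo → halt_line)) is O(¬halt_line → ¬verify_memo), and O(¬halt_line) is already established, so O(¬verify_memo).
The contrapositive of premise 8 (O(¬pay_taxes → verify_memo)) is O(¬verify_memo → pay_taxes), and O(¬verify_memo) is already established, so O(pay_taxes).
Applying K to premise 5 (O(pay_taxes → ¬sound_alarm)) and O(pay_taxes) yields O(¬sound_alarm).
However, premise 3 gives O(sound_alarm).
We now have both O(¬sound_alarm) and O(sound_alarm) — sound_alarm is simultaneously obligatory and forbidden, violating the D-axiom.

Inconsistent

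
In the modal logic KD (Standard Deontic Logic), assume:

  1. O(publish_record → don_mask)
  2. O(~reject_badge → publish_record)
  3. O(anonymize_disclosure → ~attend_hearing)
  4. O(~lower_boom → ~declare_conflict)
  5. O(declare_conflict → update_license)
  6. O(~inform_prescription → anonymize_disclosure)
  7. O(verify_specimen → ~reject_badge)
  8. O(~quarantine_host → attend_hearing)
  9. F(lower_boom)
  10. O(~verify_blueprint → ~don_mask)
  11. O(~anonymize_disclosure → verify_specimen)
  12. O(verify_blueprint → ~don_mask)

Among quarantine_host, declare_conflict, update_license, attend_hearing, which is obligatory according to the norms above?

quarantine_host

Premises 10 and 12 cover both cases: O(~verify_blueprint → ~don_mask) and O(verify_blueprint → ~don_mask). Since ~verify_blueprint ∨ verify_blueprint is a tautology, O(~don_mask) follows.
Premise 1, O(publish_record → don_mask), contraposes to O(~don_mask → ~publish_record); with O(~don_mask) we get O(~publish_record).
Premise 2 is O(~reject_badge → publish_record); contrapositively O(~publish_record → reject_badge). Since O(~publish_record) holds, K gives O(reject_badge).
Premise 7, O(verify_specimen → ~reject_badge), contraposes to O(reject_badge → ~verify_specimen); with O(reject_badge) we get O(~verify_specimen).
Premise 11 is O(~anonymize_disclosure → verify_specimen); contrapositively O(~verify_specimen → anonymize_disclosure). Since O(~verify_specimen) holds, K gives O(anonymize_disclosure).
Applying K to premise 3 (O(anonymize_disclosure → ~attend_hearing)) and O(anonymize_disclosure) yields O(~attend_hearing).
The contrapositive of premise 8 (O(~quarantine_host → attend_hearing)) is O(~attend_hearing → quarantine_host), and O(~attend_hearing) is already established, so O(quarantine_host).
So O(quarantine_host) holds — quarantine_host is obligatory. None of the other listed options is made obligatory by any chain of premises.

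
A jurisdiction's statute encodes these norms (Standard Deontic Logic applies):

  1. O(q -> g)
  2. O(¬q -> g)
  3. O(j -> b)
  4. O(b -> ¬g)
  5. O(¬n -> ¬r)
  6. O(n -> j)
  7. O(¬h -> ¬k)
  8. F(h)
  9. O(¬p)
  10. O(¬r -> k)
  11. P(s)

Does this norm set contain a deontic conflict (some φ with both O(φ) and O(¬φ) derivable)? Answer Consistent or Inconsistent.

By case analysis on q: premise 1 gives O(q -> g) and premise 2 gives O(¬q -> g), so O(g) either way.
Premise 4 is O(b -> ¬g); contrapositively O(g -> ¬b). Since O(g) holds, K gives O(¬b).
The contrapositive of premise 3 (O(j -> b)) is O(¬b -> ¬j), and O(¬b) is already established, so O(¬j).
Premise 6 is O(n -> j); contrapositively O(¬j -> ¬n). Since O(¬j) holds, K gives O(¬n).
From O(¬n) and premise 5, O(¬n -> ¬r), we obtain O(¬r).
Premise 10 is O(¬r -> k); since O(¬r), deontic closure gives O(k).
The contrapositive of premise 7 (O(¬h -> ¬k)) is O(k -> h), and O(k) is already established, so O(h).
But premise 8, F(h), means O(¬h).
We now have both O(h) and O(¬h) — h is simultaneously obligatory and forbidden, violating the D-axiom.

Inconsistent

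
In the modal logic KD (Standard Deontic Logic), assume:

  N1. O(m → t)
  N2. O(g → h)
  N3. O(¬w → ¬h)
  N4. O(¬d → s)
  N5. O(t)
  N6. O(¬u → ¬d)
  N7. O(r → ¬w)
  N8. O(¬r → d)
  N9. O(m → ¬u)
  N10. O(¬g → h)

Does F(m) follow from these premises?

Premises 10 and 2 are O(¬g → h) and O(g → h); every ideal world satisfies ¬g or g, so in either case h holds — hence O(h).
The contrapositive of premise 3 (O(¬w → ¬h)) is O(h → w), and O(h) is already established, so O(w).
Premise 7 is O(r → ¬w); contrapositively O(w → ¬r). Since O(w) holds, K gives O(¬r).
With premise 8, O(¬r → d), the K-axiom yields O(d).
Premise 6 is O(¬u → ¬d); contrapositively O(d → u). Since O(d) holds, K gives O(u).
The contrapositive of premise 9 (O(m → ¬u)) is O(u → ¬m), and O(u) is already established, so O(¬m).
Premises 1, 4, 5 do not contribute to this derivation.
So O(¬m) holds, i.e. F(m). The claim follows.

Yes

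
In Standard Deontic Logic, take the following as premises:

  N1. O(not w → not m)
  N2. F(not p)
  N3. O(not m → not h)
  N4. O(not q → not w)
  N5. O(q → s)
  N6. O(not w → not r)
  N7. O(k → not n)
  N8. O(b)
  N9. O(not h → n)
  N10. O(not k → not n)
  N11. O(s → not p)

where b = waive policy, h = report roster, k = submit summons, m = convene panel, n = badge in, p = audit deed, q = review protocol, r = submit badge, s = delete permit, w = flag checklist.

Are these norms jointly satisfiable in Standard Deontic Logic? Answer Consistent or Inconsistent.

By case analysis on not k: premise 10 gives O(not k → not n) and premise 7 gives O(k → not n), so O(not n) either way.
Premise 9, O(not h → n), contraposes to O(not n → h); with O(not n) we get O(h).
Premise 3 is O(not m → not h); contrapositively O(h → m). Since O(h) holds, K gives O(m).
Premise 1, O(not w → not m), contraposes to O(m → w); with O(m) we get O(w).
Premise 4, O(not q → not w), contraposes to O(w → q); with O(w) we get O(q).
With premise 5, O(q → s), the K-axiom yields O(s).
With premise 11, O(s → not p), the K-axiom yields O(not p).
But premise 2, F(not p), means O(p).
We now have both O(not p) and O(p) — p is simultaneously obligatory and forbidden, violating the D-axiom.

Inconsistent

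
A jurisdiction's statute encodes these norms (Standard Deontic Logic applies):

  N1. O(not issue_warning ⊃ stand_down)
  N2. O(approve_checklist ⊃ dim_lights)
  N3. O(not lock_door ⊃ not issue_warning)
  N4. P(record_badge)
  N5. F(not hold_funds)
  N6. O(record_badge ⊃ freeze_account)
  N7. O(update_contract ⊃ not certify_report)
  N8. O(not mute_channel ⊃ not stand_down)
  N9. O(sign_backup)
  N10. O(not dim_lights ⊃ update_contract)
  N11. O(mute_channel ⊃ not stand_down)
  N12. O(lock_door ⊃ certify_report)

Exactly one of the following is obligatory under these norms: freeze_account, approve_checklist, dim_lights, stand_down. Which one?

dim_lights

Premises 8 and 11 are O(not mute_channel ⊃ not stand_down) and O(mute_channel ⊃ not stand_down); every ideal world satisfies not mute_channel or mute_channel, so in either case not stand_down holds — hence O(not stand_down).
Premise 1 is O(not issue_warning ⊃ stand_down); contrapositively O(not stand_down ⊃ issue_warning). Since O(not stand_down) holds, K gives O(issue_warning).
Premise 3 is O(not lock_door ⊃ not issue_warning); contrapositively O(issue_warning ⊃ lock_door). Since O(issue_warning) holds, K gives O(lock_door).
With premise 12, O(lock_door ⊃ certify_report), the K-axiom yields O(certify_report).
Premise 7, O(update_contract ⊃ not certify_report), contraposes to O(certify_report ⊃ not update_contract); with O(certify_report) we get O(not update_contract).
The contrapositive of premise 10 (O(not dim_lights ⊃ update_contract)) is O(not update_contract ⊃ dim_lights), and O(not update_contract) is already established, so O(dim_lights).
So O(dim_lights) holds — dim_lights is obligatory. None of the other listed options is made obligatory by any chain of premises.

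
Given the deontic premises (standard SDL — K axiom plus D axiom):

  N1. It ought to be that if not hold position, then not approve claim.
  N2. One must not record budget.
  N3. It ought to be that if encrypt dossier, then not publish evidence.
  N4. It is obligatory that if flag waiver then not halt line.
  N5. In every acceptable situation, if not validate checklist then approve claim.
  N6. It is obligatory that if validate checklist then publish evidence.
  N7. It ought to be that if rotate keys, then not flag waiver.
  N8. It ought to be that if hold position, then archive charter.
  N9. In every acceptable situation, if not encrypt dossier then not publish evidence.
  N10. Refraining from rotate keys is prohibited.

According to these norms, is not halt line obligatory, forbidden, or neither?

Premise 4 is O(flag_waiver → ¬halt_line), but O(flag_waiver) is not derivable from the premises, so it does not yield O(¬halt_line).
No premise or chain of K-axiom applications forces O(¬halt_line), and none forces O(halt_line). So ¬halt_line is neither obligatory nor forbidden under these norms.

Neither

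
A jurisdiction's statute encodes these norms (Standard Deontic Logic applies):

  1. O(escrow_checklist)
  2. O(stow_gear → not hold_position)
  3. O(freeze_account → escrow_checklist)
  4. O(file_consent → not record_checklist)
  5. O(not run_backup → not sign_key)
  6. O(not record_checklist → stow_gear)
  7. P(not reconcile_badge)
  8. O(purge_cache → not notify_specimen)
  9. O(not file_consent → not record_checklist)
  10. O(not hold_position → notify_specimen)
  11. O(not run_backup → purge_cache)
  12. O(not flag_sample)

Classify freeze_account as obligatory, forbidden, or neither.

Premise 3 is O(freeze_account → escrow_checklist); even if O(escrow_checklist) held, inferring O(freeze_account) would be affirming the consequent — invalid.
No premise or chain of K-axiom applications forces O(freeze_account), and none forces O(not freeze_account). So freeze_account is neither obligatory nor forbidden under these norms.

Neither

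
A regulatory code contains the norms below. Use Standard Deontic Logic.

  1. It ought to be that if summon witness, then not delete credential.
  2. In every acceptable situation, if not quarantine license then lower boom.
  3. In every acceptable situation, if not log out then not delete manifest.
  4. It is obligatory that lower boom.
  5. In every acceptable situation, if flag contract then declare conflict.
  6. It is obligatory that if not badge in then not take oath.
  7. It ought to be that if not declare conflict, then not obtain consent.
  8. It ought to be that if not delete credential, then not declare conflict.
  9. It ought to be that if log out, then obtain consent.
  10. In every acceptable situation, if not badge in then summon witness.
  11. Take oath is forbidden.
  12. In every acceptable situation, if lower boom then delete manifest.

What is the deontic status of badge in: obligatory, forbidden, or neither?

Obligatory

Premise 4 gives O(lower_boom).
From O(lower_boom) and premise 12, O(lower_boom → delete_manifest), we obtain O(delete_manifest).
Premise 3 is O(¬log_out → ¬delete_manifest); contrapositively O(delete_manifest → log_out). Since O(delete_manifest) holds, K gives O(log_out).
From O(log_out) and premise 9, O(log_out → obtain_consent), we obtain O(obtain_consent).
Premise 7, O(¬declare_conflict → ¬obtain_consent), contraposes to O(obtain_consent → declare_conflict); with O(obtain_consent) we get O(declare_conflict).
Premise 8, O(¬delete_credential → ¬declare_conflict), contraposes to O(declare_conflict → delete_credential); with O(declare_conflict) we get O(delete_credential).
The contrapositive of premise 1 (O(summon_witness → ¬delete_credential)) is O(delete_credential → ¬summon_witness), and O(delete_credential) is already established, so O(¬summon_witness).
Premise 10, O(¬badge_in → summon_witness), contraposes to O(¬summon_witness → badge_in); with O(¬summon_witness) we get O(badge_in).
Premises 2, 5, 6, 11 do not contribute to this derivation.
Hence badge_in is obligatory.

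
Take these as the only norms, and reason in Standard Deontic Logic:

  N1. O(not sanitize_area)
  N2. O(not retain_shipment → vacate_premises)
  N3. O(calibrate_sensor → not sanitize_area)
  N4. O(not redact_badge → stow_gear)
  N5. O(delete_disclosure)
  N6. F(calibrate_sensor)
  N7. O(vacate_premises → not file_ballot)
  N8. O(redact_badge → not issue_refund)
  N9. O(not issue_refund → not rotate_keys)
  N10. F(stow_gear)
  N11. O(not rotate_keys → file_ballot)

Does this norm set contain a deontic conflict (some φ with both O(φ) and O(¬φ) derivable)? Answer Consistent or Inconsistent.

Consistent

Premise 3 is O(calibrate_sensor → not sanitize_area); even if O(not sanitize_area) held, inferring O(calibrate_sensor) would be affirming the consequent — invalid.
So O(calibrate_sensor) is not derivable, and the apparent clash with O(not calibrate_sensor) does not arise.
A world satisfying every obligation exists (e.g. calibrate_sensor=false, delete_disclosure=true, file_ballot=true, issue_refund=false, redact_badge=true, retain_shipment=true, rotate_keys=false, sanitize_area=false, stow_gear=false, vacate_premises=false); no atom is both obligatory and forbidden, so the set is consistent.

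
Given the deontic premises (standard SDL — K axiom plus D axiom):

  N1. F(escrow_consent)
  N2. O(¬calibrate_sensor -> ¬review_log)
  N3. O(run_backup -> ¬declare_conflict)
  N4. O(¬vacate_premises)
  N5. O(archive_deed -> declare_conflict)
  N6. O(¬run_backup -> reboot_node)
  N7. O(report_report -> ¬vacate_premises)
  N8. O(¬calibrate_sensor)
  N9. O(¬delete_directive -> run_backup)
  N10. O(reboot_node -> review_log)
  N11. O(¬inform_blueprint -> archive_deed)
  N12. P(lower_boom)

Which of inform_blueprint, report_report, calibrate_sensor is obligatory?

Premise 8 gives O(¬calibrate_sensor).
From O(¬calibrate_sensor) and premise 2, O(¬calibrate_sensor -> ¬review_log), we obtain O(¬review_log).
Premise 10 is O(reboot_node -> review_log); contrapositively O(¬review_log -> ¬reboot_node). Since O(¬review_log) holds, K gives O(¬reboot_node).
The contrapositive of premise 6 (O(¬run_backup -> reboot_node)) is O(¬reboot_node -> run_backup), and O(¬reboot_node) is already established, so O(run_backup).
Applying K to premise 3 (O(run_backup -> ¬declare_conflict)) and O(run_backup) yields O(¬declare_conflict).
Premise 5 is O(archive_deed -> declare_conflict); contrapositively O(¬declare_conflict -> ¬archive_deed). Since O(¬declare_conflict) holds, K gives O(¬archive_deed).
Premise 11 is O(¬inform_blueprint -> archive_deed); contrapositively O(¬archive_deed -> inform_blueprint). Since O(¬archive_deed) holds, K gives O(inform_blueprint).
So O(inform_blueprint) holds — inform_blueprint is obligatory. None of the other listed options is made obligatory by any chain of premises.

inform_blueprint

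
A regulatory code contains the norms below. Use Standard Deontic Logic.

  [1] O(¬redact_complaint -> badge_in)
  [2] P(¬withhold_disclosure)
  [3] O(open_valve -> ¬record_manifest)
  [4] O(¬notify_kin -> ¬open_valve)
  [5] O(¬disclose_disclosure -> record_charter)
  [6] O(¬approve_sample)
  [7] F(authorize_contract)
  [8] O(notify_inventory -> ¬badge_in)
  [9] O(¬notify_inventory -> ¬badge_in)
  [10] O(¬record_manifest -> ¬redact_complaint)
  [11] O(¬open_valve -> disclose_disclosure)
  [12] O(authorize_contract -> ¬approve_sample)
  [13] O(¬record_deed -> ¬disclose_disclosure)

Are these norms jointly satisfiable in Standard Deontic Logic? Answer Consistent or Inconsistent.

Consistent

Premise 12 is O(authorize_contract -> ¬approve_sample); even if O(¬approve_sample) held, inferring O(authorize_contract) would be affirming the consequent — invalid.
So O(authorize_contract) is not derivable, and the apparent clash with O(¬authorize_contract) does not arise.
A world satisfying every obligation exists (e.g. approve_sample=false, authorize_contract=false, badge_in=false, disclose_disclosure=true, notify_inventory=false, notify_kin=false, open_valve=false, record_charter=false, record_deed=true, record_manifest=true, redact_complaint=true, withhold_disclosure=false); no atom is both obligatory and forbidden, so the set is consistent.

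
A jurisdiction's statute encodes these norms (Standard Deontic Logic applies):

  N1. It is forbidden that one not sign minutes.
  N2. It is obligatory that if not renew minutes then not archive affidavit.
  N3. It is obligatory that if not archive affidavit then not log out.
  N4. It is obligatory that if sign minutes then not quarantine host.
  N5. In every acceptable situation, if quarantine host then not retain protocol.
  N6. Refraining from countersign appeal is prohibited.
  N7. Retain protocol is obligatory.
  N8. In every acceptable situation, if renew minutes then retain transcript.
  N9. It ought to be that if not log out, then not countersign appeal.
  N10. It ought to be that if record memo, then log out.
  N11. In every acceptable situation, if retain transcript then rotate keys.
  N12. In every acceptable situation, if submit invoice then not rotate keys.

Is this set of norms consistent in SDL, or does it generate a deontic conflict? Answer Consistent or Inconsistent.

Premise 5 is O(quarantine_host → ¬retain_protocol), but O(quarantine_host) is not derivable from the premises, so it does not yield O(¬retain_protocol).
So O(¬retain_protocol) is not derivable, and the apparent clash with O(retain_protocol) does not arise.
A world satisfying every obligation exists (e.g. archive_affidavit=true, countersign_appeal=true, log_out=true, quarantine_host=false, record_memo=false, renew_minutes=true, retain_protocol=true, retain_transcript=true, rotate_keys=true, sign_minutes=true, submit_invoice=false); no atom is both obligatory and forbidden, so the set is consistent.

Consistent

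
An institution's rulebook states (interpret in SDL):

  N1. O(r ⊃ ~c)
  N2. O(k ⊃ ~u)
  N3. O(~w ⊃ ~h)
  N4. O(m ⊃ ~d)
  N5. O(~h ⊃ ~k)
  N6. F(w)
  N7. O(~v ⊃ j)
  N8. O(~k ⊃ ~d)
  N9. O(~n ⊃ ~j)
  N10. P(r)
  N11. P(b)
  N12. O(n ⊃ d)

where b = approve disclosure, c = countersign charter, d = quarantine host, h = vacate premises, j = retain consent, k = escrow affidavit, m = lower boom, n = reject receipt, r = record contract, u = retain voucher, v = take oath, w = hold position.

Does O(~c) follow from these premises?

No

Premise 1 is O(r ⊃ ~c), but O(r) is not derivable from the premises (the permission P(r) asserts only ~O(~r), not O(r)), so it does not yield O(~c).
No other premise forces O(~c). An ideal world satisfying every premise can still have ~c false, so O(~c) is not derivable.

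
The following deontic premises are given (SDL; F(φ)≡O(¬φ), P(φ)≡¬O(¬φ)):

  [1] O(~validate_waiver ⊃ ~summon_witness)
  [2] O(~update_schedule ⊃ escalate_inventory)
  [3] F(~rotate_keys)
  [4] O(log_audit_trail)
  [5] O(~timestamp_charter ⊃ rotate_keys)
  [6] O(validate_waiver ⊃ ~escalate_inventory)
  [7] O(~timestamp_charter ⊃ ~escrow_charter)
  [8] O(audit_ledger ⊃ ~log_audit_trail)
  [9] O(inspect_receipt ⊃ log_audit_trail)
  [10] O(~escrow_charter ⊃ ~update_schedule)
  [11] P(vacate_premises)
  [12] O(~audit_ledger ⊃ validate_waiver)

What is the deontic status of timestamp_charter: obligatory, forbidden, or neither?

Obligatory

Premise 4 states O(log_audit_trail) outright.
Premise 8, O(audit_ledger ⊃ ~log_audit_trail), contraposes to O(log_audit_trail ⊃ ~audit_ledger); with O(log_audit_trail) we get O(~audit_ledger).
From O(~audit_ledger) and premise 12, O(~audit_ledger ⊃ validate_waiver), we obtain O(validate_waiver).
Premise 6 is O(validate_waiver ⊃ ~escalate_inventory); since O(validate_waiver), deontic closure gives O(~escalate_inventory).
The contrapositive of premise 2 (O(~update_schedule ⊃ escalate_inventory)) is O(~escalate_inventory ⊃ update_schedule), and O(~escalate_inventory) is already established, so O(update_schedule).
Premise 10, O(~escrow_charter ⊃ ~update_schedule), contraposes to O(update_schedule ⊃ escrow_charter); with O(update_schedule) we get O(escrow_charter).
Premise 7 is O(~timestamp_charter ⊃ ~escrow_charter); contrapositively O(escrow_charter ⊃ timestamp_charter). Since O(escrow_charter) holds, K gives O(timestamp_charter).
Premises 1, 3, 5, 9, 11 do not contribute to this derivation.
Hence timestamp_charter is obligatory.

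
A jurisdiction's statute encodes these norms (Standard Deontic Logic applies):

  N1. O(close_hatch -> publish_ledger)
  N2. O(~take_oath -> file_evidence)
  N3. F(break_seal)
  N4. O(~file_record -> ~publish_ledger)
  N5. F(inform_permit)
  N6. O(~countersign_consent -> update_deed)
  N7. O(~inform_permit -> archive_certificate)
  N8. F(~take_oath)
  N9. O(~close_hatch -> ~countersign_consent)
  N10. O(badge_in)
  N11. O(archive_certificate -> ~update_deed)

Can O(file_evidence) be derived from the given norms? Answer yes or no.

No

Premise 2 is O(~take_oath -> file_evidence), but O(~take_oath) is not derivable from the premises, so it does not yield O(file_evidence).
No other premise forces O(file_evidence). An ideal world satisfying every premise can still have file_evidence false, so O(file_evidence) is not derivable.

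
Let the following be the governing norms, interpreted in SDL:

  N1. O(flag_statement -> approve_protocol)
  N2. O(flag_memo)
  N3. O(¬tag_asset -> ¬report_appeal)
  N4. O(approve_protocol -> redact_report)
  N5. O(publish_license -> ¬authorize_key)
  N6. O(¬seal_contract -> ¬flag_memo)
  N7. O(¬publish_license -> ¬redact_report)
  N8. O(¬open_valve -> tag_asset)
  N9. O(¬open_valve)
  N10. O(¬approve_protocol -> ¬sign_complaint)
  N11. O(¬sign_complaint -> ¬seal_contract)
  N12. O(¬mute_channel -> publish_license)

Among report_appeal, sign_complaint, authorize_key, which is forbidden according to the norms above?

authorize_key

From premise 2 we have O(flag_memo).
The contrapositive of premise 6 (O(¬seal_contract -> ¬flag_memo)) is O(flag_memo -> seal_contract), and O(flag_memo) is already established, so O(seal_contract).
Premise 11 is O(¬sign_complaint -> ¬seal_contract); contrapositively O(seal_contract -> sign_complaint). Since O(seal_contract) holds, K gives O(sign_complaint).
Premise 10 is O(¬approve_protocol -> ¬sign_complaint); contrapositively O(sign_complaint -> approve_protocol). Since O(sign_complaint) holds, K gives O(approve_protocol).
Applying K to premise 4 (O(approve_protocol -> redact_report)) and O(approve_protocol) yields O(redact_report).
Premise 7 is O(¬publish_license -> ¬redact_report); contrapositively O(redact_report -> publish_license). Since O(redact_report) holds, K gives O(publish_license).
Applying K to premise 5 (O(publish_license -> ¬authorize_key)) and O(publish_license) yields O(¬authorize_key).
So O(¬authorize_key) holds, i.e. authorize_key is forbidden. None of the other listed options is forbidden under the premises.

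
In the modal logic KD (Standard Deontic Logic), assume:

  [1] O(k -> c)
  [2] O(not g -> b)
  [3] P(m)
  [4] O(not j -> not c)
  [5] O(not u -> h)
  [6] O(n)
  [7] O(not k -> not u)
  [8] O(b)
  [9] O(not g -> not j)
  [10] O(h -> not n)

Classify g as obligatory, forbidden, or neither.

Premise 6 states O(n) outright.
Premise 10, O(h -> not n), contraposes to O(n -> not h); with O(n) we get O(not h).
Premise 5 is O(not u -> h); contrapositively O(not h -> u). Since O(not h) holds, K gives O(u).
The contrapositive of premise 7 (O(not k -> not u)) is O(u -> k), and O(u) is already established, so O(k).
Premise 1 is O(k -> c); since O(k), deontic closure gives O(c).
Premise 4 is O(not j -> not c); contrapositively O(c -> j). Since O(c) holds, K gives O(j).
Premise 9 is O(not g -> not j); contrapositively O(j -> g). Since O(j) holds, K gives O(g).
Premises 2, 3, 8 do not contribute to this derivation.
Hence g is obligatory.

Obligatory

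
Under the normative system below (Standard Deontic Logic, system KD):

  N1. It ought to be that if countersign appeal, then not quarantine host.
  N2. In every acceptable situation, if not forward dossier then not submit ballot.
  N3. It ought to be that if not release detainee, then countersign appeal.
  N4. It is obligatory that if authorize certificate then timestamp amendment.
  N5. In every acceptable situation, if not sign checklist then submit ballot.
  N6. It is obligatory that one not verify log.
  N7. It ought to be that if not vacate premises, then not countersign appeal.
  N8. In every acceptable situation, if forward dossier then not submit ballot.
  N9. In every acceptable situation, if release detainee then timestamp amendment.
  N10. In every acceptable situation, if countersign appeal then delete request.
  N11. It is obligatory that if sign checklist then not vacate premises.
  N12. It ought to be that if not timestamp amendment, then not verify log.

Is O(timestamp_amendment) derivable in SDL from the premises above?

By case analysis on forward_dossier: premise 8 gives O(forward_dossier → ¬submit_ballot) and premise 2 gives O(¬forward_dossier → ¬submit_ballot), so O(¬submit_ballot) either way.
Premise 5, O(¬sign_checklist → submit_ballot), contraposes to O(¬submit_ballot → sign_checklist); with O(¬submit_ballot) we get O(sign_checklist).
Applying K to premise 11 (O(sign_checklist → ¬vacate_premises)) and O(sign_checklist) yields O(¬vacate_premises).
Premise 7 is O(¬vacate_premises → ¬countersign_appeal); since O(¬vacate_premises), deontic closure gives O(¬countersign_appeal).
Premise 3, O(¬release_detainee → countersign_appeal), contraposes to O(¬countersign_appeal → release_detainee); with O(¬countersign_appeal) we get O(release_detainee).
Premise 9 is O(release_detainee → timestamp_amendment); since O(release_detainee), deontic closure gives O(timestamp_amendment).
Premises 1, 4, 6, 10, 12 do not contribute to this derivation.
So O(timestamp_amendment) follows.

Yes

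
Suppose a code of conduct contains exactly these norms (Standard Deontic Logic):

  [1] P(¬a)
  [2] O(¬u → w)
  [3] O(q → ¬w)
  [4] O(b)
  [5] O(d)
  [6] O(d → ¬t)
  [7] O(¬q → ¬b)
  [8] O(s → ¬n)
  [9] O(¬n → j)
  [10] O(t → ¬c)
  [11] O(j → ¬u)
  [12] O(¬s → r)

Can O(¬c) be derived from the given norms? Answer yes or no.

Premise 10 is O(t → ¬c), but O(t) is not derivable from the premises, so it does not yield O(¬c).
No other premise forces O(¬c). An ideal world satisfying every premise can still have ¬c false, so O(¬c) is not derivable.

No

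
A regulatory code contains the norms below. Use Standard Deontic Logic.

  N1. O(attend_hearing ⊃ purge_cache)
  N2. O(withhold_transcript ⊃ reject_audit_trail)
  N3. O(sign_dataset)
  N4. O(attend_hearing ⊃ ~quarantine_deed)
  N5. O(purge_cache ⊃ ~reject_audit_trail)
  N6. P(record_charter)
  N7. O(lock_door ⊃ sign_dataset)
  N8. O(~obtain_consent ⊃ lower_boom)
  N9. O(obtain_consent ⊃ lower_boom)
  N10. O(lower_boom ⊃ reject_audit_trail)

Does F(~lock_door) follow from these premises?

Premise 7 is O(lock_door ⊃ sign_dataset); even if O(sign_dataset) held, inferring O(lock_door) would be affirming the consequent — invalid.
No other premise forces O(lock_door). An ideal world satisfying every premise can still have ~lock_door true, so F(~lock_door) is not derivable.

No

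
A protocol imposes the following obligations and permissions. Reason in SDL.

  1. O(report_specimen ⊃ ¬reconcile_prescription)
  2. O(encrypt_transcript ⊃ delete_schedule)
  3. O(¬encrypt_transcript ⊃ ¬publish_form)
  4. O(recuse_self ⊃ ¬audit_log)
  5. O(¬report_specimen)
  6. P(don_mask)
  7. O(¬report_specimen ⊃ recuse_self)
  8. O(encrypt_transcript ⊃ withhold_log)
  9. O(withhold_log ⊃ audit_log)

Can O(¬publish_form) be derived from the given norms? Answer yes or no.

Premise 5 gives O(¬report_specimen).
With premise 7, O(¬report_specimen ⊃ recuse_self), the K-axiom yields O(recuse_self).
Applying K to premise 4 (O(recuse_self ⊃ ¬audit_log)) and O(recuse_self) yields O(¬audit_log).
Premise 9, O(withhold_log ⊃ audit_log), contraposes to O(¬audit_log ⊃ ¬withhold_log); with O(¬audit_log) we get O(¬withhold_log).
The contrapositive of premise 8 (O(encrypt_transcript ⊃ withhold_log)) is O(¬withhold_log ⊃ ¬encrypt_transcript), and O(¬withhold_log) is already established, so O(¬encrypt_transcript).
With premise 3, O(¬encrypt_transcript ⊃ ¬publish_form), the K-axiom yields O(¬publish_form).
Premises 1, 2, 6 do not contribute to this derivation.
So O(¬publish_form) follows.

Yes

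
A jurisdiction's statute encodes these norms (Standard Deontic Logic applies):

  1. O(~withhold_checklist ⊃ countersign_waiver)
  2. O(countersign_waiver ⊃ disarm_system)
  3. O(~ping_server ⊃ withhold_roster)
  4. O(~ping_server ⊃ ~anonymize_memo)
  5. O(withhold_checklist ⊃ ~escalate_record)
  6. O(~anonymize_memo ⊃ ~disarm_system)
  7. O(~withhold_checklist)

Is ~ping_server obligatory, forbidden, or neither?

From premise 7 we have O(~withhold_checklist).
With premise 1, O(~withhold_checklist ⊃ countersign_waiver), the K-axiom yields O(countersign_waiver).
Applying K to premise 2 (O(countersign_waiver ⊃ disarm_system)) and O(countersign_waiver) yields O(disarm_system).
Premise 6 is O(~anonymize_memo ⊃ ~disarm_system); contrapositively O(disarm_system ⊃ anonymize_memo). Since O(disarm_system) holds, K gives O(anonymize_memo).
Premise 4 is O(~ping_server ⊃ ~anonymize_memo); contrapositively O(anonymize_memo ⊃ ping_server). Since O(anonymize_memo) holds, K gives O(ping_server).
Premises 3, 5 do not contribute to this derivation.
Thus O(ping_server), which is F(~ping_server): ~ping_server is forbidden.

Forbidden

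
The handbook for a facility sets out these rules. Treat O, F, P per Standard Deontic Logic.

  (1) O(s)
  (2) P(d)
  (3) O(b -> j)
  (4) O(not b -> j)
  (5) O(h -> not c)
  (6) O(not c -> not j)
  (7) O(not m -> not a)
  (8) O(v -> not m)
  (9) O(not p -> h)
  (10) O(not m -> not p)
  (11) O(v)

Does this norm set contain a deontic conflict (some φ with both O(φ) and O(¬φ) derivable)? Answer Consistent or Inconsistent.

Inconsistent

Premises 3 and 4 are O(b -> j) and O(not b -> j); every ideal world satisfies b or not b, so in either case j holds — hence O(j).
Premise 6 is O(not c -> not j); contrapositively O(j -> c). Since O(j) holds, K gives O(c).
The contrapositive of premise 5 (O(h -> not c)) is O(c -> not h), and O(c) is already established, so O(not h).
Premise 9, O(not p -> h), contraposes to O(not h -> p); with O(not h) we get O(p).
Premise 10, O(not m -> not p), contraposes to O(p -> m); with O(p) we get O(m).
Premise 8 is O(v -> not m); contrapositively O(m -> not v). Since O(m) holds, K gives O(not v).
But premise 11 directly asserts O(v).
We now have both O(not v) and O(v) — v is simultaneously obligatory and forbidden, violating the D-axiom.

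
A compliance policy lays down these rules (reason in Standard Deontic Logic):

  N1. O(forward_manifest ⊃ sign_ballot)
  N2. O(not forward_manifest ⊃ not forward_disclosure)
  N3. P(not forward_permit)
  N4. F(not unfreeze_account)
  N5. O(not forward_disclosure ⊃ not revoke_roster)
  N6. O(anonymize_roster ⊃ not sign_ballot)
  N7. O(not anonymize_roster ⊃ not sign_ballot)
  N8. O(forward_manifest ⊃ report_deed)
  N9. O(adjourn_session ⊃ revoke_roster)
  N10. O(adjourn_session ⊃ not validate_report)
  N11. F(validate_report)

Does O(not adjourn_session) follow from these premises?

Yes

Premises 7 and 6 are O(not anonymize_roster ⊃ not sign_ballot) and O(anonymize_roster ⊃ not sign_ballot); every ideal world satisfies not anonymize_roster or anonymize_roster, so in either case not sign_ballot holds — hence O(not sign_ballot).
Premise 1, O(forward_manifest ⊃ sign_ballot), contraposes to O(not sign_ballot ⊃ not forward_manifest); with O(not sign_ballot) we get O(not forward_manifest).
Premise 2 is O(not forward_manifest ⊃ not forward_disclosure); since O(not forward_manifest), deontic closure gives O(not forward_disclosure).
Premise 5 is O(not forward_disclosure ⊃ not revoke_roster); since O(not forward_disclosure), deontic closure gives O(not revoke_roster).
The contrapositive of premise 9 (O(adjourn_session ⊃ revoke_roster)) is O(not revoke_roster ⊃ not adjourn_session), and O(not revoke_roster) is already established, so O(not adjourn_session).
Premises 3, 4, 8, 10, 11 do not contribute to this derivation.
So O(not adjourn_session) follows.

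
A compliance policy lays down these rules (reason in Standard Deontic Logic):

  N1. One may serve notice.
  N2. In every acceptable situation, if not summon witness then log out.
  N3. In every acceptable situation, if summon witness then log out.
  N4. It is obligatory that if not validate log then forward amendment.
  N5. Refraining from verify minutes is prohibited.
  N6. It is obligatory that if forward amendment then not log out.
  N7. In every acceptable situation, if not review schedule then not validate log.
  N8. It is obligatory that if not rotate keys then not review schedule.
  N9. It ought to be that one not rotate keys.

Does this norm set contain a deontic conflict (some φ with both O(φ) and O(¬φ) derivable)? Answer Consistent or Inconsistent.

By case analysis on ¬summon_witness: premise 2 gives O(¬summon_witness → log_out) and premise 3 gives O(summon_witness → log_out), so O(log_out) either way.
Premise 6 is O(forward_amendment → ¬log_out); contrapositively O(log_out → ¬forward_amendment). Since O(log_out) holds, K gives O(¬forward_amendment).
The contrapositive of premise 4 (O(¬validate_log → forward_amendment)) is O(¬forward_amendment → validate_log), and O(¬forward_amendment) is already established, so O(validate_log).
Premise 7 is O(¬review_schedule → ¬validate_log); contrapositively O(validate_log → review_schedule). Since O(validate_log) holds, K gives O(review_schedule).
Premise 8 is O(¬rotate_keys → ¬review_schedule); contrapositively O(review_schedule → rotate_keys). Since O(review_schedule) holds, K gives O(rotate_keys).
But premise 9 directly asserts O(¬rotate_keys).
We now have both O(rotate_keys) and O(¬rotate_keys) — rotate_keys is simultaneously obligatory and forbidden, violating the D-axiom.

Inconsistent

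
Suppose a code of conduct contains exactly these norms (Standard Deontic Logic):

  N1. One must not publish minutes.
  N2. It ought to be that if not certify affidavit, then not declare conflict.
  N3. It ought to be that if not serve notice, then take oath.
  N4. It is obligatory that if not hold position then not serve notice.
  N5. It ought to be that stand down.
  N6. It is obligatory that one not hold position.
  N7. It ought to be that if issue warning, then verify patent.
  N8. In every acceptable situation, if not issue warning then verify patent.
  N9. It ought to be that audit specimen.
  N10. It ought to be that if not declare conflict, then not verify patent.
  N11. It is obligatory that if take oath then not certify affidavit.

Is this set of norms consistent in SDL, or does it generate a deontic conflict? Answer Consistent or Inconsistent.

Inconsistent

By case analysis on ¬issue_warning: premise 8 gives O(¬issue_warning → verify_patent) and premise 7 gives O(issue_warning → verify_patent), so O(verify_patent) either way.
Premise 10 is O(¬declare_conflict → ¬verify_patent); contrapositively O(verify_patent → declare_conflict). Since O(verify_patent) holds, K gives O(declare_conflict).
Premise 2 is O(¬certify_affidavit → ¬declare_conflict); contrapositively O(declare_conflict → certify_affidavit). Since O(declare_conflict) holds, K gives O(certify_affidavit).
Premise 11, O(take_oath → ¬certify_affidavit), contraposes to O(certify_affidavit → ¬take_oath); with O(certify_affidavit) we get O(¬take_oath).
Premise 3, O(¬serve_notice → take_oath), contraposes to O(¬take_oath → serve_notice); with O(¬take_oath) we get O(serve_notice).
Premise 4, O(¬hold_position → ¬serve_notice), contraposes to O(serve_notice → hold_position); with O(serve_notice) we get O(hold_position).
But premise 6 directly asserts O(¬hold_position).
We now have both O(hold_position) and O(¬hold_position) — hold_position is simultaneously obligatory and forbidden, violating the D-axiom.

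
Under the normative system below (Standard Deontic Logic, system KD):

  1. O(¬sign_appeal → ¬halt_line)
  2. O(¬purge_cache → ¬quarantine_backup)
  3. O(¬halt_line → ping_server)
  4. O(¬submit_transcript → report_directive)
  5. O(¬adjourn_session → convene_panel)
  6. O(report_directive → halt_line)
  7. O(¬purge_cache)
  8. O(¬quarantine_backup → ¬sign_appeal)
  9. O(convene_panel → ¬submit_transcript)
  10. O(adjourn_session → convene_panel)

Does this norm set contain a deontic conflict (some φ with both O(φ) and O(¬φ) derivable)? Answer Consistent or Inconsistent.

Inconsistent

Premises 10 and 5 cover both cases: O(adjourn_session → convene_panel) and O(¬adjourn_session → convene_panel). Since adjourn_session ∨ ¬adjourn_session is a tautology, O(convene_panel) follows.
Premise 9 is O(convene_panel → ¬submit_transcript); since O(convene_panel), deontic closure gives O(¬submit_transcript).
From O(¬submit_transcript) and premise 4, O(¬submit_transcript → report_directive), we obtain O(report_directive).
With premise 6, O(report_directive → halt_line), the K-axiom yields O(halt_line).
Premise 1, O(¬sign_appeal → ¬halt_line), contraposes to O(halt_line → sign_appeal); with O(halt_line) we get O(sign_appeal).
The contrapositive of premise 8 (O(¬quarantine_backup → ¬sign_appeal)) is O(sign_appeal → quarantine_backup), and O(sign_appeal) is already established, so O(quarantine_backup).
Premise 2, O(¬purge_cache → ¬quarantine_backup), contraposes to O(quarantine_backup → purge_cache); with O(quarantine_backup) we get O(purge_cache).
Yet premise 7 states O(¬purge_cache).
We now have both O(purge_cache) and O(¬purge_cache) — purge_cache is simultaneously obligatory and forbidden, violating the D-axiom.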